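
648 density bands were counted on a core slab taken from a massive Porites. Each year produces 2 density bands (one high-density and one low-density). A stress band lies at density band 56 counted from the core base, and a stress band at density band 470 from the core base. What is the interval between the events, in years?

207 years

Separation: 470 − 56 = 414 density bands.
With 2 density bands per year, 414 / 2 = 207 years.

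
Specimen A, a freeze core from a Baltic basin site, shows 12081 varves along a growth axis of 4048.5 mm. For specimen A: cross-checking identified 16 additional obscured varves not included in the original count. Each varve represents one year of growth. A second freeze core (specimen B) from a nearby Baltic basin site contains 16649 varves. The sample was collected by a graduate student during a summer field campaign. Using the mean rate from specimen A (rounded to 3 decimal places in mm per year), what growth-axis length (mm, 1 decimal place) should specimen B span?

5577.4 mm

Specimen A: adjusted count: 12081 + 16 = 12097 varves.
A: Mean rate = 4048.5 mm / 12097 years ≈ 0.335 mm/year.
Length of B = 0.335 × 16649 = 5577.4 mm.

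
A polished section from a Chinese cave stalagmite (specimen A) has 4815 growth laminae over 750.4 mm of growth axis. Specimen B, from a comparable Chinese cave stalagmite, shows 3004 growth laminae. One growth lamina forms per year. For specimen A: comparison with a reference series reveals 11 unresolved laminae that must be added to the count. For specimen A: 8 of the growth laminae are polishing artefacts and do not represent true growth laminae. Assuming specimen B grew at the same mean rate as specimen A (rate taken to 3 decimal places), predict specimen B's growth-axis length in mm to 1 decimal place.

468.6 mm

Specimen A: adjusted count: 4815 − 8 + 11 = 4818 growth laminae.
A: Mean rate = 750.4 mm / 4818 years ≈ 0.156 mm/year.
For B, 0.156 mm/year × 3004 years = 468.6 mm.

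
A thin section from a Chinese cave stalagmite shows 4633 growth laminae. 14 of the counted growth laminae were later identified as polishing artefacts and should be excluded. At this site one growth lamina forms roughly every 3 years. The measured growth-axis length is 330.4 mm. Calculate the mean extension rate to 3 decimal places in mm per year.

0.024 mm per year

Correcting the raw count gives 4633 − 14 = 4619 true growth laminae.
4619 growth laminae at 3 years each span 4619 × 3 = 13857 years.
Extension rate ≈ 330.4 / 13857 = 0.024 mm per year.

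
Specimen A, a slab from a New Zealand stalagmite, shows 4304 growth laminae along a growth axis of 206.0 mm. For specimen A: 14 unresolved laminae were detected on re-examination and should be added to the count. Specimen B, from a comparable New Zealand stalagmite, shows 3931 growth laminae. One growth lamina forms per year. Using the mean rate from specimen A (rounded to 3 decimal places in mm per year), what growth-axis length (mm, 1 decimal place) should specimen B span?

Specimen A: correcting the raw count gives 4304 + 14 = 4318 true growth laminae.
A: Mean rate = 206.0 mm / 4318 years ≈ 0.048 mm per year.
Length of B = 0.048 × 3931 = 188.7 mm.

188.7 mm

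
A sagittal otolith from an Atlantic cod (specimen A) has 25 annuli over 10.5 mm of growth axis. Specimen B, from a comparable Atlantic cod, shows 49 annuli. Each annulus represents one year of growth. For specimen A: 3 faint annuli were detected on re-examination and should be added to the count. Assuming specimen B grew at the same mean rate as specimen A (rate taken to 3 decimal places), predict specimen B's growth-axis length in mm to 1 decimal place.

18.4 mm

Specimen A: true annulus count = 25 + 3 = 28.
A: Mean rate = 10.5 mm / 28 years ≈ 0.375 mm/yr.
For B, 0.375 mm/year × 49 years = 18.4 mm.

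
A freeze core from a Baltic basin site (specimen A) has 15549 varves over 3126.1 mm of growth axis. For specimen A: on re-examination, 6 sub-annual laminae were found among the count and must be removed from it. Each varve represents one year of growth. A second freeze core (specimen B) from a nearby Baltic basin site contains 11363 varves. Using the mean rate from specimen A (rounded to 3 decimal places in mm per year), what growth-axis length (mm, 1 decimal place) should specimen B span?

2284.0 mm

Specimen A: after corrections the count is 15549 − 6 = 15543 varves.
A: Mean rate = 3126.1 mm / 15543 years ≈ 0.201 mm/yr.
Length of B = 0.201 × 11363 = 2284.0 mm.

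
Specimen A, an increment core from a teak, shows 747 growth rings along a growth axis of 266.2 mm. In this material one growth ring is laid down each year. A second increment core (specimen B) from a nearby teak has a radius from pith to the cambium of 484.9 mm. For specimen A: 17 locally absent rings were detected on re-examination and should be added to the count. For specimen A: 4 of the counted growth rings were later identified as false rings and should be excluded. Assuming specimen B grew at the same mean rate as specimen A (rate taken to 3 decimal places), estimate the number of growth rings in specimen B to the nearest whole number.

Specimen A: correcting the raw count gives 747 − 4 + 17 = 760 true growth rings.
A: Extension rate ≈ 266.2 / 760 = 0.350 mm/year.
For B, 484.9 / 0.350 = 1385.43 years ≈ 1385 growth rings.

1385 growth rings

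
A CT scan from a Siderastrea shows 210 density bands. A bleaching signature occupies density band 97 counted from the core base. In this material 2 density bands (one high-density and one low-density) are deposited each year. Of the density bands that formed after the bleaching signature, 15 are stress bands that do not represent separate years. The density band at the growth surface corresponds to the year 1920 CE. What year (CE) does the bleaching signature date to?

210 − 97 = 113 density bands lie beyond the bleaching signature toward the growth surface.
Removing the 15 false density bands leaves 113 − 15 = 98 true density bands beyond the bleaching signature.
With 2 density bands per year, 98 / 2 = 49 years.
Counting back 49 years from 1920 CE places the bleaching signature in 1920 − 49 = 1871 CE.

1871 CE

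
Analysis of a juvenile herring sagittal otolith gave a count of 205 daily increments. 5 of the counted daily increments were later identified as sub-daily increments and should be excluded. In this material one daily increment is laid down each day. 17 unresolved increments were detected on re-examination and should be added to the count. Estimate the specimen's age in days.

After corrections the count is 205 − 5 + 17 = 217 daily increments.
One daily increment per day makes the duration 217 days.

217 days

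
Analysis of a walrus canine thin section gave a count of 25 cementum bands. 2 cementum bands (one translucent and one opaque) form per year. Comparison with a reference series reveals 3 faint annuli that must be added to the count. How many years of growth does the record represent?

14 years

Correcting the raw count gives 25 + 3 = 28 true cementum bands.
Dividing by 2 cementum bands per year: 28 / 2 = 14 years.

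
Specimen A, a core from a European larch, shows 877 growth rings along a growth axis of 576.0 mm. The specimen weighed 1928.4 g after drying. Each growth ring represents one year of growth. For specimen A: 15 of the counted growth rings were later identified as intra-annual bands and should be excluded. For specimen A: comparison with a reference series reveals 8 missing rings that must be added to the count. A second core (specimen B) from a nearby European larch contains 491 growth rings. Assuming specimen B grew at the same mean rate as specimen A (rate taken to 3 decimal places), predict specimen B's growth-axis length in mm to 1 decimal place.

Specimen A: adjusted count: 877 − 15 + 8 = 870 growth rings.
A: Mean rate = 576.0 mm / 870 years ≈ 0.662 mm/year.
B's length ≈ 0.662 × 491 = 325.0 mm.

325.0 mm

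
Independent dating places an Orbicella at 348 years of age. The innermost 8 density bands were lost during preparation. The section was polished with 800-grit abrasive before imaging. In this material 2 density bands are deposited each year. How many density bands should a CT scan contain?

With 2 density bands per year, 348 years would produce 348 × 2 = 696 density bands.
Subtracting the 8 density bands not captured gives 696 − 8 = 688 density bands in the record.

688 density bands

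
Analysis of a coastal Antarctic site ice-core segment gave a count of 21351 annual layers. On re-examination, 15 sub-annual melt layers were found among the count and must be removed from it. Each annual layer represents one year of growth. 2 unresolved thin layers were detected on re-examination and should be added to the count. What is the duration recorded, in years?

True annual layer count = 21351 − 15 + 2 = 21338.
With a one-to-one annual layer periodicity this is 21338 years.

21338 years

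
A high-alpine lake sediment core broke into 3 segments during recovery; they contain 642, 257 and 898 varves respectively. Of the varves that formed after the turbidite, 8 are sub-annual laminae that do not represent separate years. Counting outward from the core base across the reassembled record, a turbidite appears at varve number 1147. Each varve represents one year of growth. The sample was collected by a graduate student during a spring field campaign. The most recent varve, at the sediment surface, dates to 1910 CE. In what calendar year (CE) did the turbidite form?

1268 CE

Total varves = 642 + 257 + 898 = 1797.
1797 − 1147 = 650 varves lie beyond the turbidite toward the sediment surface.
650 − 8 false = 642 true varves after the turbidite.
1910 − 642 = 1268 CE.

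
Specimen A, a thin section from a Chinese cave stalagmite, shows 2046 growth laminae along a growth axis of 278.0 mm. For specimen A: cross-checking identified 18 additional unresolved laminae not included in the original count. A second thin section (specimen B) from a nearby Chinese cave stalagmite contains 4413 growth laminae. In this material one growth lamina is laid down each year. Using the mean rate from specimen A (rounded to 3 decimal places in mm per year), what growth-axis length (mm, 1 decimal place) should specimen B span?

595.8 mm

Specimen A: after corrections the count is 2046 + 18 = 2064 growth laminae.
A: Extension rate ≈ 278.0 / 2064 = 0.135 mm/year.
Length of B = 0.135 × 4413 = 595.8 mm.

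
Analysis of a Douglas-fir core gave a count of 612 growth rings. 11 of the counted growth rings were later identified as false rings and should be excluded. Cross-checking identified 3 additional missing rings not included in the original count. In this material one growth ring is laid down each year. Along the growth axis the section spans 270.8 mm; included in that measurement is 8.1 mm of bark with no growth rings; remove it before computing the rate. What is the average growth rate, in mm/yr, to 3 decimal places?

True growth ring count = 612 − 11 + 3 = 604.
Removing the 8.1 mm offcut leaves 270.8 − 8.1 = 262.7 mm.
Extension rate ≈ 262.7 / 604 = 0.435 mm/yr.

0.435 mm/yr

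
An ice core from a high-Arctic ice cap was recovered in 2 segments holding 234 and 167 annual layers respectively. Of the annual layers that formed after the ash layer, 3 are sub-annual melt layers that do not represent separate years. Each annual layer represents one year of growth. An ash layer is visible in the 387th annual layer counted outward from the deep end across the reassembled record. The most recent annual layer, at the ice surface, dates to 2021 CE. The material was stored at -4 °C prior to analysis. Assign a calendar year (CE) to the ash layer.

Total annual layers = 234 + 167 = 401.
The ash layer sits at annual layer 387 from the deep end, so 401 − 387 = 14 annual layers formed after it.
14 − 3 false = 11 true annual layers after the ash layer.
The annual layer at the ice surface is 2021 CE, so the ash layer dates to 2021 − 11 = 2010 CE.

2010 CE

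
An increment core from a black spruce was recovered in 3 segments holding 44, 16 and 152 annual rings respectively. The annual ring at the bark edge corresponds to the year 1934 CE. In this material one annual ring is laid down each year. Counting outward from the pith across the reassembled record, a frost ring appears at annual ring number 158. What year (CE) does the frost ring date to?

Total annual rings = 44 + 16 + 152 = 212.
212 − 158 = 54 annual rings lie beyond the frost ring toward the bark edge.
1934 − 54 = 1880 CE.

1880 CE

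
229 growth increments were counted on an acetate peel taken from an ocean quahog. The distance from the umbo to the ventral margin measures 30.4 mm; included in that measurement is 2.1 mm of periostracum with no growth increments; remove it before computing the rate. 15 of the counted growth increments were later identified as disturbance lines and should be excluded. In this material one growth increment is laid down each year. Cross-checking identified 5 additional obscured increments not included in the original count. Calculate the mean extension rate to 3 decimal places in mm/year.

After corrections the count is 229 − 15 + 5 = 219 growth increments.
The growth record spans 30.4 − 2.1 = 28.3 mm.
Extension rate ≈ 28.3 / 219 = 0.129 mm/year.

0.129 mm/year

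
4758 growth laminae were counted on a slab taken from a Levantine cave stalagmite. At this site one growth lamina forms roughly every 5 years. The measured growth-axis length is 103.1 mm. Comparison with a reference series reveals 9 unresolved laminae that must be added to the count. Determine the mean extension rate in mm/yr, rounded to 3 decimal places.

Correcting the raw count gives 4758 + 9 = 4767 true growth laminae.
4767 growth laminae at 5 years each span 4767 × 5 = 23835 years.
103.1 mm over 23835 years gives 103.1 / 23835 ≈ 0.004 mm/yr.

0.004 mm/yr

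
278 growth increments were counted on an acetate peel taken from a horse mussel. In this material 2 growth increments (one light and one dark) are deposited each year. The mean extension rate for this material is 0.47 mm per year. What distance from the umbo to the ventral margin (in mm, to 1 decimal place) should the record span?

278 growth increments at 2 per year is 278 / 2 = 139 years.
Predicted length = 0.47 mm/year × 139 years = 65.3 mm.

65.3 mm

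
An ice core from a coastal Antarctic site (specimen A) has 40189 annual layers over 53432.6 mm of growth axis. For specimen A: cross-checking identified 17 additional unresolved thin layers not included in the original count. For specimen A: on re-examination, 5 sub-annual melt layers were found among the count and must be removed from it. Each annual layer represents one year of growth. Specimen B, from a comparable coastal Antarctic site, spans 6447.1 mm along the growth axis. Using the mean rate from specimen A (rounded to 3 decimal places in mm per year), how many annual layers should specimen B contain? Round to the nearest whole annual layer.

Specimen A: correcting the raw count gives 40189 − 5 + 17 = 40201 true annual layers.
A: Mean rate = 53432.6 mm / 40201 years ≈ 1.329 mm per year.
Specimen B: 6447.1 mm / 1.329 mm per year = 4851.09 years ≈ 4851 annual layers.

4851 annual layers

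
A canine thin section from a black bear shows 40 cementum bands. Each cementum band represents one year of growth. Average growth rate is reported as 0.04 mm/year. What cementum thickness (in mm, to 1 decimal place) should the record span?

1.6 mm

40 years of growth are recorded.
40 years at 0.04 mm/year gives 0.04 × 40 = 1.6 mm.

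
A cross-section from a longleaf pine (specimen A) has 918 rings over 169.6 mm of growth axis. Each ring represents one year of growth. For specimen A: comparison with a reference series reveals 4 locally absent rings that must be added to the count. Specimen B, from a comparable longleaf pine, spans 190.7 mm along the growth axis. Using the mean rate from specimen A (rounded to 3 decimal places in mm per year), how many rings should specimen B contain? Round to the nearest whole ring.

Specimen A: after corrections the count is 918 + 4 = 922 rings.
A: Mean rate = 169.6 mm / 922 years ≈ 0.184 mm/year.
For B, 190.7 / 0.184 = 1036.41 years ≈ 1036 rings.

1036 rings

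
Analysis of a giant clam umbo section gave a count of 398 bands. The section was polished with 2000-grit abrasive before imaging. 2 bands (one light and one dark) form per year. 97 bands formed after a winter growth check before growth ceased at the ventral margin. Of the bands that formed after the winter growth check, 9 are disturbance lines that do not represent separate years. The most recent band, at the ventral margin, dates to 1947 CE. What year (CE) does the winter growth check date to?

There are 97 bands younger than the winter growth check.
Excluding 9 false bands: 97 − 9 = 88.
88 bands at 2 per year is 88 / 2 = 44 years.
1947 − 44 = 1903 CE.

1903 CE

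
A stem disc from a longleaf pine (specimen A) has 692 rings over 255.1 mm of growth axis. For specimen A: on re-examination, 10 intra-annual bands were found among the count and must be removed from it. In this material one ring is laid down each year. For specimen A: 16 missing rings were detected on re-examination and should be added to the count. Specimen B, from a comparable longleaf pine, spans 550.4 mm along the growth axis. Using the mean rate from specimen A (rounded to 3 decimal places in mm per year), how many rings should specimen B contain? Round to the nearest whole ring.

1508 rings

Specimen A: correcting the raw count gives 692 − 10 + 16 = 698 true rings.
A: 255.1 mm over 698 years gives 255.1 / 698 ≈ 0.365 mm per year.
Specimen B: 550.4 mm / 0.365 mm per year = 1507.95 years ≈ 1508 rings.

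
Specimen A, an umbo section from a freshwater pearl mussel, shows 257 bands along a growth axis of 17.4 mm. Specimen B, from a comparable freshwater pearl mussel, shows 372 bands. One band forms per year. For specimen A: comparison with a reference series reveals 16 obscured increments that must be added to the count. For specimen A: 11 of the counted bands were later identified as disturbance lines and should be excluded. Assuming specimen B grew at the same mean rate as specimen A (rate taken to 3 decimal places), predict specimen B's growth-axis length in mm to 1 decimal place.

Specimen A: after corrections the count is 257 − 11 + 16 = 262 bands.
A: 17.4 mm over 262 years gives 17.4 / 262 ≈ 0.066 mm/year.
B's length ≈ 0.066 × 372 = 24.6 mm.

24.6 mm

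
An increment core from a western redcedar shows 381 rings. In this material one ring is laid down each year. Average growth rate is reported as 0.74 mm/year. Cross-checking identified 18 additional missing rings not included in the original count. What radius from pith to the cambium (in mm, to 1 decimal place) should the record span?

295.3 mm

True ring count = 381 + 18 = 399.
Length ≈ 0.74 × 399 = 295.3 mm.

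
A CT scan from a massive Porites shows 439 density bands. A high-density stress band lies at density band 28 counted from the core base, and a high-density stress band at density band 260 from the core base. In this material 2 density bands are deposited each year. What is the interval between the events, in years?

116 yr

260 − 28 = 232 density bands lie between the two events.
With 2 density bands per year, 232 / 2 = 116 years.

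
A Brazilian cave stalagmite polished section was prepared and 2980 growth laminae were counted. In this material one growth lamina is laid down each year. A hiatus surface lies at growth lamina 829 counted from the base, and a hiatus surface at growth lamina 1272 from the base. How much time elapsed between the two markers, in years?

443 yr

Separation: 1272 − 829 = 443 growth laminae.
That is 443 years at one growth lamina per year.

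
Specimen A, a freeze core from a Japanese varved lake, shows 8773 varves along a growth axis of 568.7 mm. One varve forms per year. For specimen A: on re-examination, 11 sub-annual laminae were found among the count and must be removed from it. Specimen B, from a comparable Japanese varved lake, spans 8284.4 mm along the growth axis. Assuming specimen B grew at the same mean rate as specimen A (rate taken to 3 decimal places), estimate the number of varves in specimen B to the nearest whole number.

127452 varves

Specimen A: true varve count = 8773 − 11 = 8762.
A: Mean rate = 568.7 mm / 8762 years ≈ 0.065 mm/yr.
Specimen B: 8284.4 mm / 0.065 mm per year = 127452.31 years ≈ 127452 varves.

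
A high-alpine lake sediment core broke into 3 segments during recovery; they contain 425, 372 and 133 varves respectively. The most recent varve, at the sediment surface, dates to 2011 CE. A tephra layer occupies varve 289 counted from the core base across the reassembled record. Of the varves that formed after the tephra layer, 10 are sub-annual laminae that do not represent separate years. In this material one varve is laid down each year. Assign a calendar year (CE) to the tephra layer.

Total varves = 425 + 372 + 133 = 930.
930 − 289 = 641 varves lie beyond the tephra layer toward the sediment surface.
Removing the 10 false varves leaves 641 − 10 = 631 true varves beyond the tephra layer.
2011 − 631 = 1380 CE.

1380 CE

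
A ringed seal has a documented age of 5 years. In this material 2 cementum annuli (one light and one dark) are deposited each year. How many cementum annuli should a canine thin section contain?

Expected cementum annuli: 5 × 2 = 10.
So 10 cementum annuli should be present.

10 cementum annuli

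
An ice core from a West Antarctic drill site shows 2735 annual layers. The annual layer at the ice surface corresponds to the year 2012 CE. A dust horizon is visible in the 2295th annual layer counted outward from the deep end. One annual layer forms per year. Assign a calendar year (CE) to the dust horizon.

1572 CE

2735 − 2295 = 440 annual layers lie beyond the dust horizon toward the ice surface.
2012 − 440 = 1572 CE.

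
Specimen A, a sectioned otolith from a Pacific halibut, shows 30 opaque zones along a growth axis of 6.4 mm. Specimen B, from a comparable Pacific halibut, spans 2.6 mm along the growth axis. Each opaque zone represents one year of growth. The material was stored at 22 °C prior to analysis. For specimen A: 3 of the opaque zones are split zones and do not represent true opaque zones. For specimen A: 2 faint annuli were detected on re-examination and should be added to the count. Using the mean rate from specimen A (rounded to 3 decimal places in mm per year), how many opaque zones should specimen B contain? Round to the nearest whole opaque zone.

12 opaque zones

Specimen A: after corrections the count is 30 − 3 + 2 = 29 opaque zones.
A: Extension rate ≈ 6.4 / 29 = 0.221 mm per year.
Specimen B: 2.6 mm / 0.221 mm per year = 11.76 years ≈ 12 opaque zones.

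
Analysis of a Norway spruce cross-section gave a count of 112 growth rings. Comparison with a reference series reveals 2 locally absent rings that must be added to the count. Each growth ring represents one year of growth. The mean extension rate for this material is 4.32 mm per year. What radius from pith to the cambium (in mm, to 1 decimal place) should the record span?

492.5 mm

Correcting the raw count gives 112 + 2 = 114 true growth rings.
114 years at 4.32 mm/year gives 4.32 × 114 = 492.5 mm.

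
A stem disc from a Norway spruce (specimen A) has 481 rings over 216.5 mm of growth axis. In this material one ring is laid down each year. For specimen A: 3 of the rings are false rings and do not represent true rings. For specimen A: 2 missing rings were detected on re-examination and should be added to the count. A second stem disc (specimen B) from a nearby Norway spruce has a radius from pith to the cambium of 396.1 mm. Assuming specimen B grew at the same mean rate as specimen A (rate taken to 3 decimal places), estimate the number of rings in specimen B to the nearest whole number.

878 rings

Specimen A: after corrections the count is 481 − 3 + 2 = 480 rings.
A: Extension rate ≈ 216.5 / 480 = 0.451 mm per year.
For B, 396.1 / 0.451 = 878.27 years ≈ 878 rings.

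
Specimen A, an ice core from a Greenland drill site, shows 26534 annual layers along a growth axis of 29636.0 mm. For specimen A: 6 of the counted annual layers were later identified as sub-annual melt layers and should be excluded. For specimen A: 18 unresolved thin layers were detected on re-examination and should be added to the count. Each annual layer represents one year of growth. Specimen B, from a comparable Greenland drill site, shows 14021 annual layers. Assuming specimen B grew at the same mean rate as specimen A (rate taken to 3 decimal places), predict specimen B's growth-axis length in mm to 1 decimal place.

Specimen A: correcting the raw count gives 26534 − 6 + 18 = 26546 true annual layers.
A: Extension rate ≈ 29636.0 / 26546 = 1.116 mm/year.
Length of B = 1.116 × 14021 = 15647.4 mm.

15647.4 mm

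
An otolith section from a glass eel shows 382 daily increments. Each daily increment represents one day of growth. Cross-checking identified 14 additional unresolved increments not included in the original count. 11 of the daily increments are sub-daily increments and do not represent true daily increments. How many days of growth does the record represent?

385 days

Correcting the raw count gives 382 − 11 + 14 = 385 true daily increments.
With a one-to-one daily increment periodicity this is 385 days.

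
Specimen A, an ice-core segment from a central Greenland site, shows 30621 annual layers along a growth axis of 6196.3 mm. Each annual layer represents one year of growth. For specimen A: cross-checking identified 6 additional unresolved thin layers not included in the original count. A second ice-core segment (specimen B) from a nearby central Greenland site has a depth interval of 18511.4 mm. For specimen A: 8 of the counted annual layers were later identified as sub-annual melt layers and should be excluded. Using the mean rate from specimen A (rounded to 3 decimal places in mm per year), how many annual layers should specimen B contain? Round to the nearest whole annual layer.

Specimen A: true annual layer count = 30621 − 8 + 6 = 30619.
A: Extension rate ≈ 6196.3 / 30619 = 0.202 mm/year.
B spans 18511.4 / 0.202 = 91640.59 years ≈ 91641 annual layers.

91641 annual layers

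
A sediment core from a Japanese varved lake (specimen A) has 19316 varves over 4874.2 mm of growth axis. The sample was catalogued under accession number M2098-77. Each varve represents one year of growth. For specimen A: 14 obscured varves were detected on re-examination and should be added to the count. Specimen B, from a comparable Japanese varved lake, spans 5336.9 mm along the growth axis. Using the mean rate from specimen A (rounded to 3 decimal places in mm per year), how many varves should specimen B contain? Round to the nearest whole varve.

Specimen A: after corrections the count is 19316 + 14 = 19330 varves.
A: Mean rate = 4874.2 mm / 19330 years ≈ 0.252 mm/year.
B spans 5336.9 / 0.252 = 21178.17 years ≈ 21178 varves.

21178 varves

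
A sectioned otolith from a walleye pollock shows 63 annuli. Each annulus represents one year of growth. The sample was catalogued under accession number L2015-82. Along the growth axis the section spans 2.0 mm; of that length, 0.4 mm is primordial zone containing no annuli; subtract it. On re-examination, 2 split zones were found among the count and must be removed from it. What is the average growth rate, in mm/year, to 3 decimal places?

After corrections the count is 63 − 2 = 61 annuli.
Removing the 0.4 mm offcut leaves 2.0 − 0.4 = 1.6 mm.
Extension rate ≈ 1.6 / 61 = 0.026 mm/year.

0.026 mm/year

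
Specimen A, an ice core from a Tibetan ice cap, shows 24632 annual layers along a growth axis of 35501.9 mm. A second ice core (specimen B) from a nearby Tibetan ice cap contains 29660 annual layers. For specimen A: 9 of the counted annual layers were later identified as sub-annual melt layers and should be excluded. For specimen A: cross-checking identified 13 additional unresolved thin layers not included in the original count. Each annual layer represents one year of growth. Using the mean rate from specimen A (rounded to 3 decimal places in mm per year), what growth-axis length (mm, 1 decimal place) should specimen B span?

42740.1 mm

Specimen A: adjusted count: 24632 − 9 + 13 = 24636 annual layers.
A: Mean rate = 35501.9 mm / 24636 years ≈ 1.441 mm/yr.
For B, 1.441 mm/year × 29660 years = 42740.1 mm.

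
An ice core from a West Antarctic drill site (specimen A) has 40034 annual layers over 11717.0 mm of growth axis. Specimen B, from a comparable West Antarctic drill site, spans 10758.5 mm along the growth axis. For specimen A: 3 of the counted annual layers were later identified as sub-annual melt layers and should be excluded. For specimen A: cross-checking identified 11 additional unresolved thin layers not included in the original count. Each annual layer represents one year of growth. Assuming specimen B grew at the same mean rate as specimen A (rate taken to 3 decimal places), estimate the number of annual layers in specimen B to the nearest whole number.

Specimen A: true annual layer count = 40034 − 3 + 11 = 40042.
A: 11717.0 mm over 40042 years gives 11717.0 / 40042 ≈ 0.293 mm/yr.
For B, 10758.5 / 0.293 = 36718.43 years ≈ 36718 annual layers.

36718 annual layers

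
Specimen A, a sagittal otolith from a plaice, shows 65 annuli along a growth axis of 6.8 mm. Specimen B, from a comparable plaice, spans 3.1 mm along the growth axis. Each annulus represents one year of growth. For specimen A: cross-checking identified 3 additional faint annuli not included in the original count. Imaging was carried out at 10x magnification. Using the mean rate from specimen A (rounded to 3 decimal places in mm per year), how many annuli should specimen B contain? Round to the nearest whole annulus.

Specimen A: true annulus count = 65 + 3 = 68.
A: Extension rate ≈ 6.8 / 68 = 0.100 mm per year.
Specimen B: 3.1 mm / 0.100 mm per year = 31.00 years ≈ 31 annuli.

31 annuli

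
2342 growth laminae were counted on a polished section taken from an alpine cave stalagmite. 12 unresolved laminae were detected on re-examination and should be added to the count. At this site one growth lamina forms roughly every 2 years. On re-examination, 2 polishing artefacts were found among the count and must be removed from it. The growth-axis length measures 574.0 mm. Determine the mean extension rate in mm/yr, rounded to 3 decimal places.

After corrections the count is 2342 − 2 + 12 = 2352 growth laminae.
At 2 years per growth lamina, 2352 × 2 = 4704 years.
Mean rate = 574.0 mm / 4704 years ≈ 0.122 mm/yr.

0.122 mm/yr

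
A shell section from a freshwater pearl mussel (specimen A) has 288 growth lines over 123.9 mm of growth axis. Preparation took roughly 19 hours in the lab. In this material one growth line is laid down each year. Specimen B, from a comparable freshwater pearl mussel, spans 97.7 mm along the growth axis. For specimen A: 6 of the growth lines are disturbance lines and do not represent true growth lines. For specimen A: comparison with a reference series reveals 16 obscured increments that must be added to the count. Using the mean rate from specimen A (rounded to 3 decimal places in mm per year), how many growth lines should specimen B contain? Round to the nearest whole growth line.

235 growth lines

Specimen A: true growth line count = 288 − 6 + 16 = 298.
A: 123.9 mm over 298 years gives 123.9 / 298 ≈ 0.416 mm per year.
Specimen B: 97.7 mm / 0.416 mm per year = 234.86 years ≈ 235 growth lines.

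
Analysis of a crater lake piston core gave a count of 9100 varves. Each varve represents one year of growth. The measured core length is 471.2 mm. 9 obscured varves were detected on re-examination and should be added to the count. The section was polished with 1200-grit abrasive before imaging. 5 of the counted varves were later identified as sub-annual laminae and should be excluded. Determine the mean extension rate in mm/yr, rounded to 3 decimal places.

Correcting the raw count gives 9100 − 5 + 9 = 9104 true varves.
471.2 mm over 9104 years gives 471.2 / 9104 ≈ 0.052 mm/yr.

0.052 mm/yr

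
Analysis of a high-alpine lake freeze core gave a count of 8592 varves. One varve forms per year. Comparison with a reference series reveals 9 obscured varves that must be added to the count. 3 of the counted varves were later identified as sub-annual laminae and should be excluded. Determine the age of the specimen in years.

After corrections the count is 8592 − 3 + 9 = 8598 varves.
With a one-to-one varve periodicity this is 8598 years.

8598 years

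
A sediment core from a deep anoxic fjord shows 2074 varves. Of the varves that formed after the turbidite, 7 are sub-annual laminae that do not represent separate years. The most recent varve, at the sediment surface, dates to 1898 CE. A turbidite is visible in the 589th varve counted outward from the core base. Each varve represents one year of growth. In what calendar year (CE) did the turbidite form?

The turbidite sits at varve 589 from the core base, so 2074 − 589 = 1485 varves formed after it.
1485 − 7 false = 1478 true varves after the turbidite.
Counting back 1478 years from 1898 CE places the turbidite in 1898 − 1478 = 420 CE.

420 CE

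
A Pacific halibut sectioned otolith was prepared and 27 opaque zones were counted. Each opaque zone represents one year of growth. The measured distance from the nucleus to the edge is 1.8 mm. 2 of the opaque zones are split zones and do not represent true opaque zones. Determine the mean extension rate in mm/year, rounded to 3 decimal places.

0.072 mm/year

Correcting the raw count gives 27 − 2 = 25 true opaque zones.
Mean rate = 1.8 mm / 25 years ≈ 0.072 mm/year.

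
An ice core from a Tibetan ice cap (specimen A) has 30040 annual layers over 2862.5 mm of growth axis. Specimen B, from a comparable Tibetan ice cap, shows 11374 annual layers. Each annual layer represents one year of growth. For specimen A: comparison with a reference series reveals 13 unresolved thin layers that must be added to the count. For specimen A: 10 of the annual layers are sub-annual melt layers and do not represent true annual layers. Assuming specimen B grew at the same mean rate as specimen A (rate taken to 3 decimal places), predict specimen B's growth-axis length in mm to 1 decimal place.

Specimen A: adjusted count: 30040 − 10 + 13 = 30043 annual layers.
A: Mean rate = 2862.5 mm / 30043 years ≈ 0.095 mm per year.
For B, 0.095 mm/year × 11374 years = 1080.5 mm.

1080.5 mm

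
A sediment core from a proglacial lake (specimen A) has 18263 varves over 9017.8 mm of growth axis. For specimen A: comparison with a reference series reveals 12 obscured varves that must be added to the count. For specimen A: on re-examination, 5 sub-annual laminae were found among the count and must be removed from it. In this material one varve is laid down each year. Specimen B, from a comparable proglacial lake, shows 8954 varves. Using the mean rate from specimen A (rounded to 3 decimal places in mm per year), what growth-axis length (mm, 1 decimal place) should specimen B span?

4423.3 mm

Specimen A: true varve count = 18263 − 5 + 12 = 18270.
A: Mean rate = 9017.8 mm / 18270 years ≈ 0.494 mm per year.
For B, 0.494 mm/year × 8954 years = 4423.3 mm.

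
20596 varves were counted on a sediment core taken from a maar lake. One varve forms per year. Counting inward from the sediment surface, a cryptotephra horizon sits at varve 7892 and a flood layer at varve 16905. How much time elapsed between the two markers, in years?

9013 yr

16905 − 7892 = 9013 varves lie between the two events.
That is 9013 years at one varve per year.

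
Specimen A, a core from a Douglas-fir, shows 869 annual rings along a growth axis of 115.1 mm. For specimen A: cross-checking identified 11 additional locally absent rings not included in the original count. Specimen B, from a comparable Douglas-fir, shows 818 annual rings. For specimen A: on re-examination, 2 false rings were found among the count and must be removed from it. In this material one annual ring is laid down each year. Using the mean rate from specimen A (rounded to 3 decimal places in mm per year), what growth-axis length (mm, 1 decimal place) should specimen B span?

Specimen A: after corrections the count is 869 − 2 + 11 = 878 annual rings.
A: Extension rate ≈ 115.1 / 878 = 0.131 mm/yr.
Length of B = 0.131 × 818 = 107.2 mm.

107.2 mm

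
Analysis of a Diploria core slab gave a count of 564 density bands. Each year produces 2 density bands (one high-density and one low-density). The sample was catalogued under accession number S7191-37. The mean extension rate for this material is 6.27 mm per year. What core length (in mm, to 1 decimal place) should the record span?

With 2 density bands per year, 564 / 2 = 282 years.
Predicted length = 6.27 mm/year × 282 years = 1768.1 mm.

1768.1 mm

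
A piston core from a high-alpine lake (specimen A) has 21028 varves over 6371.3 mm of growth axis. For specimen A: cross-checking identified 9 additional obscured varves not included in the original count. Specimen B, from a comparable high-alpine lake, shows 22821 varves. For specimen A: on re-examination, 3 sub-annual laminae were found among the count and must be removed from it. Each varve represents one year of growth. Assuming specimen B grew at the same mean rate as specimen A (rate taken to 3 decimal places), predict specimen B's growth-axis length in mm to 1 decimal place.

Specimen A: after corrections the count is 21028 − 3 + 9 = 21034 varves.
A: Mean rate = 6371.3 mm / 21034 years ≈ 0.303 mm per year.
For B, 0.303 mm/year × 22821 years = 6914.8 mm.

6914.8 mm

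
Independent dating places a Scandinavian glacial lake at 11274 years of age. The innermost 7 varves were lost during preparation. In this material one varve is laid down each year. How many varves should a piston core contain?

11267 varves

Expected varves over 11274 years: 11274.
11274 − 7 missed = 11267 varves expected in the prepared section.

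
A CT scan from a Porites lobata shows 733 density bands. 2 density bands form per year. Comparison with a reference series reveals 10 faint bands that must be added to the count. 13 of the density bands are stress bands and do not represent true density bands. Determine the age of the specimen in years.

365 years

True density band count = 733 − 13 + 10 = 730.
730 density bands at 2 per year is 730 / 2 = 365 years.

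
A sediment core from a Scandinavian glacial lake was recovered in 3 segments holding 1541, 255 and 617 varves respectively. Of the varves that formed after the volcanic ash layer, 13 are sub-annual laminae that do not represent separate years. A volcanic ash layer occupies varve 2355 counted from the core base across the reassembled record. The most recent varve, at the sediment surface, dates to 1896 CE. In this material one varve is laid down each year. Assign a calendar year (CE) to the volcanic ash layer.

1851 CE

Total varves = 1541 + 255 + 617 = 2413.
Between varve 2355 and the sediment surface there are 2413 − 2355 = 58 varves.
Excluding 13 false varves: 58 − 13 = 45.
Counting back 45 years from 1896 CE places the volcanic ash layer in 1896 − 45 = 1851 CE.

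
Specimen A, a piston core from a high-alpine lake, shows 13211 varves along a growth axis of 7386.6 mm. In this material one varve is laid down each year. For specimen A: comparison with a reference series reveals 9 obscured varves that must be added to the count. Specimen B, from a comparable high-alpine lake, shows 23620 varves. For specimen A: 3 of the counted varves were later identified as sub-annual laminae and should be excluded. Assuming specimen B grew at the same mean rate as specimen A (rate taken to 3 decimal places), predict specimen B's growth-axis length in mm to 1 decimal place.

13203.6 mm

Specimen A: adjusted count: 13211 − 3 + 9 = 13217 varves.
A: Extension rate ≈ 7386.6 / 13217 = 0.559 mm/year.
B's length ≈ 0.559 × 23620 = 13203.6 mm.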